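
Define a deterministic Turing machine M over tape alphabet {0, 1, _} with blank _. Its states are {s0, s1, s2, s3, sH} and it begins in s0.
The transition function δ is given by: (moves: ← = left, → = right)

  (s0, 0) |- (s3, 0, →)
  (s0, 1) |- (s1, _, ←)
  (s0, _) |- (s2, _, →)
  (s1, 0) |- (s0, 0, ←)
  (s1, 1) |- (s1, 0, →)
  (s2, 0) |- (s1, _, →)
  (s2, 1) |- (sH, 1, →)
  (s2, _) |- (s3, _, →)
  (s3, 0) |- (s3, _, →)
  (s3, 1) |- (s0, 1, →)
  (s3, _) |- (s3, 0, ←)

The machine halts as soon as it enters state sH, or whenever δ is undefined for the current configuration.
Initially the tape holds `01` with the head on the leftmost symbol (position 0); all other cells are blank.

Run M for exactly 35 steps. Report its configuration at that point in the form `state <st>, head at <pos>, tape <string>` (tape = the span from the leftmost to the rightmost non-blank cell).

state s3, head at 3, tape 01_00000

state=s0 head=0 tape=[0]1______   (s0,0)→(s3,0,→)
state=s3 head=1 tape=0[1]______   (s3,1)→(s0,1,→)
state=s0 head=2 tape=01[_]_____   (s0,_)→(s2,_,→)
state=s2 head=3 tape=01_[_]____   (s2,_)→(s3,_,→)
state=s3 head=4 tape=01__[_]___   (s3,_)→(s3,0,←)
state=s3 head=3 tape=01_[_]0___   (s3,_)→(s3,0,←)
state=s3 head=2 tape=01[_]00___   (s3,_)→(s3,0,←)
state=s3 head=1 tape=0[1]000___   (s3,1)→(s0,1,→)
state=s0 head=2 tape=01[0]00___   (s0,0)→(s3,0,→)
state=s3 head=3 tape=010[0]0___   (s3,0)→(s3,_,→)
state=s3 head=4 tape=010_[0]___   (s3,0)→(s3,_,→)
state=s3 head=5 tape=010__[_]__   (s3,_)→(s3,0,←)
state=s3 head=4 tape=010_[_]0__   (s3,_)→(s3,0,←)
state=s3 head=3 tape=010[_]00__   (s3,_)→(s3,0,←)
state=s3 head=2 tape=01[0]000__   (s3,0)→(s3,_,→)
state=s3 head=3 tape=01_[0]00__   (s3,0)→(s3,_,→)
state=s3 head=4 tape=01__[0]0__   (s3,0)→(s3,_,→)
state=s3 head=5 tape=01___[0]__   (s3,0)→(s3,_,→)
state=s3 head=6 tape=01____[_]_   (s3,_)→(s3,0,←)
state=s3 head=5 tape=01___[_]0_   (s3,_)→(s3,0,←)
state=s3 head=4 tape=01__[_]00_   (s3,_)→(s3,0,←)
state=s3 head=3 tape=01_[_]000_   (s3,_)→(s3,0,←)
state=s3 head=2 tape=01[_]0000_   (s3,_)→(s3,0,←)
state=s3 head=1 tape=0[1]00000_   (s3,1)→(s0,1,→)
state=s0 head=2 tape=01[0]0000_   (s0,0)→(s3,0,→)
state=s3 head=3 tape=010[0]000_   (s3,0)→(s3,_,→)
state=s3 head=4 tape=010_[0]00_   (s3,0)→(s3,_,→)
state=s3 head=5 tape=010__[0]0_   (s3,0)→(s3,_,→)
state=s3 head=6 tape=010___[0]_   (s3,0)→(s3,_,→)
state=s3 head=7 tape=010____[_]   (s3,_)→(s3,0,←)
state=s3 head=6 tape=010___[_]0   (s3,_)→(s3,0,←)
state=s3 head=5 tape=010__[_]00   (s3,_)→(s3,0,←)
state=s3 head=4 tape=010_[_]000   (s3,_)→(s3,0,←)
state=s3 head=3 tape=010[_]0000   (s3,_)→(s3,0,←)
state=s3 head=2 tape=01[0]00000   (s3,0)→(s3,_,→)
state=s3 head=3 tape=01_[0]0000
After 35 steps: state s3, head at 3, tape 01_00000.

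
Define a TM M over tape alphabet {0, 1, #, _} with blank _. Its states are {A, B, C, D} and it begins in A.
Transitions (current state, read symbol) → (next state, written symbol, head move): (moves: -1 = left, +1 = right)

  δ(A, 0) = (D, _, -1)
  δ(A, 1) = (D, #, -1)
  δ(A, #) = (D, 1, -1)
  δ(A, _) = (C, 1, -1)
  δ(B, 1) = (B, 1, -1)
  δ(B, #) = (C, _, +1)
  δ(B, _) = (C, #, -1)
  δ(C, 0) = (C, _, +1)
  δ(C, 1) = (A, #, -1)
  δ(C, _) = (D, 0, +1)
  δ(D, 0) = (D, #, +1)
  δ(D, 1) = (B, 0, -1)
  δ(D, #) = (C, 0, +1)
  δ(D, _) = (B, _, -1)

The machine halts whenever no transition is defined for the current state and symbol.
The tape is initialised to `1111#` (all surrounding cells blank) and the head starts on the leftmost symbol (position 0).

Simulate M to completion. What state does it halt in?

state=A head=0 tape=___[1]111#   (A,1)→(D,#,-1)
state=D head=-1 tape=__[_]#111#   (D,_)→(B,_,-1)
state=B head=-2 tape=_[_]_#111#   (B,_)→(C,#,-1)
state=C head=-3 tape=[_]#_#111#   (C,_)→(D,0,+1)
state=D head=-2 tape=0[#]_#111#   (D,#)→(C,0,+1)
state=C head=-1 tape=00[_]#111#   (C,_)→(D,0,+1)
state=D head=0 tape=000[#]111#   (D,#)→(C,0,+1)
state=C head=1 tape=0000[1]11#   (C,1)→(A,#,-1)
state=A head=0 tape=000[0]#11#   (A,0)→(D,_,-1)
state=D head=-1 tape=00[0]_#11#   (D,0)→(D,#,+1)
state=D head=0 tape=00#[_]#11#   (D,_)→(B,_,-1)
state=B head=-1 tape=00[#]_#11#   (B,#)→(C,_,+1)
state=C head=0 tape=00_[_]#11#   (C,_)→(D,0,+1)
state=D head=1 tape=00_0[#]11#   (D,#)→(C,0,+1)
state=C head=2 tape=00_00[1]1#   (C,1)→(A,#,-1)
state=A head=1 tape=00_0[0]#1#   (A,0)→(D,_,-1)
state=D head=0 tape=00_[0]_#1#   (D,0)→(D,#,+1)
state=D head=1 tape=00_#[_]#1#   (D,_)→(B,_,-1)
state=B head=0 tape=00_[#]_#1#   (B,#)→(C,_,+1)
state=C head=1 tape=00__[_]#1#   (C,_)→(D,0,+1)
state=D head=2 tape=00__0[#]1#   (D,#)→(C,0,+1)
state=C head=3 tape=00__00[1]#   (C,1)→(A,#,-1)
state=A head=2 tape=00__0[0]##   (A,0)→(D,_,-1)
state=D head=1 tape=00__[0]_##   (D,0)→(D,#,+1)
state=D head=2 tape=00__#[_]##   (D,_)→(B,_,-1)
state=B head=1 tape=00__[#]_##   (B,#)→(C,_,+1)
state=C head=2 tape=00___[_]##   (C,_)→(D,0,+1)
state=D head=3 tape=00___0[#]#   (D,#)→(C,0,+1)
state=C head=4 tape=00___00[#]
No transition is defined for (C, #); M halts in state C.

C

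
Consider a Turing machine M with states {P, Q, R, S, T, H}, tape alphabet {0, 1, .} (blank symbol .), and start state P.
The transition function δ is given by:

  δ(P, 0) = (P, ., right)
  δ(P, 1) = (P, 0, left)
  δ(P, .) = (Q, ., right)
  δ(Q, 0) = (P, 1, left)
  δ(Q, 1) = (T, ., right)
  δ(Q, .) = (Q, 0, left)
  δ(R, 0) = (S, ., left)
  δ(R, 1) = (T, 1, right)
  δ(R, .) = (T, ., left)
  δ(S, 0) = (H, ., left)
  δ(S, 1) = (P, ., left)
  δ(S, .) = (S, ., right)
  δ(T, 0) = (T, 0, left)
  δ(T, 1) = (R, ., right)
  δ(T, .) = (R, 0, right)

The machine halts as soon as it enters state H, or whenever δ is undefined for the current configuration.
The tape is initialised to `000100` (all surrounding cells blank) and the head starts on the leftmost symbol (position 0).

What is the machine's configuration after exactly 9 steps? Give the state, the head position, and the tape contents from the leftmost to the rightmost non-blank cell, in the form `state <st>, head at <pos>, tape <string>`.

state T, head at 3, tape 00

state=P head=0 tape=[0]00100   (P,0)→(P,.,right)
state=P head=1 tape=.[0]0100   (P,0)→(P,.,right)
state=P head=2 tape=..[0]100   (P,0)→(P,.,right)
state=P head=3 tape=...[1]00   (P,1)→(P,0,left)
state=P head=2 tape=..[.]000   (P,.)→(Q,.,right)
state=Q head=3 tape=...[0]00   (Q,0)→(P,1,left)
state=P head=2 tape=..[.]100   (P,.)→(Q,.,right)
state=Q head=3 tape=...[1]00   (Q,1)→(T,.,right)
state=T head=4 tape=....[0]0   (T,0)→(T,0,left)
state=T head=3 tape=...[.]00
After 9 steps: state T, head at 3, tape 00.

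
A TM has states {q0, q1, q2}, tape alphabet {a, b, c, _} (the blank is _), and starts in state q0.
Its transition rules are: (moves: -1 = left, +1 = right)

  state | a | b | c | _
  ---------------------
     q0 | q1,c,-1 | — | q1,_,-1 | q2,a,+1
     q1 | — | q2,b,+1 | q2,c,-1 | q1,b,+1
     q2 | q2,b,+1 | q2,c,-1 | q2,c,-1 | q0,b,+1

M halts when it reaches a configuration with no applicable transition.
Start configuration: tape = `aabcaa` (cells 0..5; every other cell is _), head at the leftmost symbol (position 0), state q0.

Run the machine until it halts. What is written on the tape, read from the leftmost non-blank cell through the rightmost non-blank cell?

bbbbbbcaa

q0 | ___[a]abcaa   read a → write c, move -1, go to q1
q1 | __[_]cabcaa   read _ → write b, move +1, go to q1
q1 | __b[c]abcaa   read c → write c, move -1, go to q2
q2 | __[b]cabcaa   read b → write c, move -1, go to q2
q2 | _[_]ccabcaa   read _ → write b, move +1, go to q0
q0 | _b[c]cabcaa   read c → write _, move -1, go to q1
q1 | _[b]_cabcaa   read b → write b, move +1, go to q2
q2 | _b[_]cabcaa   read _ → write b, move +1, go to q0
q0 | _bb[c]abcaa   read c → write _, move -1, go to q1
q1 | _b[b]_abcaa   read b → write b, move +1, go to q2
q2 | _bb[_]abcaa   read _ → write b, move +1, go to q0
q0 | _bbb[a]bcaa   read a → write c, move -1, go to q1
q1 | _bb[b]cbcaa   read b → write b, move +1, go to q2
q2 | _bbb[c]bcaa   read c → write c, move -1, go to q2
q2 | _bb[b]cbcaa   read b → write c, move -1, go to q2
q2 | _b[b]ccbcaa   read b → write c, move -1, go to q2
q2 | _[b]cccbcaa   read b → write c, move -1, go to q2
q2 | [_]ccccbcaa   read _ → write b, move +1, go to q0
q0 | b[c]cccbcaa   read c → write _, move -1, go to q1
q1 | [b]_cccbcaa   read b → write b, move +1, go to q2
q2 | b[_]cccbcaa   read _ → write b, move +1, go to q0
q0 | bb[c]ccbcaa   read c → write _, move -1, go to q1
q1 | b[b]_ccbcaa   read b → write b, move +1, go to q2
q2 | bb[_]ccbcaa   read _ → write b, move +1, go to q0
q0 | bbb[c]cbcaa   read c → write _, move -1, go to q1
q1 | bb[b]_cbcaa   read b → write b, move +1, go to q2
q2 | bbb[_]cbcaa   read _ → write b, move +1, go to q0
q0 | bbbb[c]bcaa   read c → write _, move -1, go to q1
q1 | bbb[b]_bcaa   read b → write b, move +1, go to q2
q2 | bbbb[_]bcaa   read _ → write b, move +1, go to q0
q0 | bbbbb[b]caa
The non-blank tape span at halt is bbbbbbcaa.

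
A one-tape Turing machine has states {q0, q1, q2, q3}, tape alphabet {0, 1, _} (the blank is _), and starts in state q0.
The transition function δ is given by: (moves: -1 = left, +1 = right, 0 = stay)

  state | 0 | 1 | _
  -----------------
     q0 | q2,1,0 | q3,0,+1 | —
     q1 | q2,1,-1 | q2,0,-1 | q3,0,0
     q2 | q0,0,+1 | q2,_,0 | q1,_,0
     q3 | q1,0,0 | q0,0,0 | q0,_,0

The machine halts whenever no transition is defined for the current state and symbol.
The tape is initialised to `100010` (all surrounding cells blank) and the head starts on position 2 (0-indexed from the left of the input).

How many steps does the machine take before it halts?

26

q0 | 10[0]010_   read 0 → write 1, move 0, go to q2
q2 | 10[1]010_   read 1 → write _, move 0, go to q2
q2 | 10[_]010_   read _ → write _, move 0, go to q1
q1 | 10[_]010_   read _ → write 0, move 0, go to q3
q3 | 10[0]010_   read 0 → write 0, move 0, go to q1
q1 | 10[0]010_   read 0 → write 1, move -1, go to q2
q2 | 1[0]1010_   read 0 → write 0, move +1, go to q0
q0 | 10[1]010_   read 1 → write 0, move +1, go to q3
q3 | 100[0]10_   read 0 → write 0, move 0, go to q1
q1 | 100[0]10_   read 0 → write 1, move -1, go to q2
q2 | 10[0]110_   read 0 → write 0, move +1, go to q0
q0 | 100[1]10_   read 1 → write 0, move +1, go to q3
q3 | 1000[1]0_   read 1 → write 0, move 0, go to q0
q0 | 1000[0]0_   read 0 → write 1, move 0, go to q2
q2 | 1000[1]0_   read 1 → write _, move 0, go to q2
q2 | 1000[_]0_   read _ → write _, move 0, go to q1
q1 | 1000[_]0_   read _ → write 0, move 0, go to q3
q3 | 1000[0]0_   read 0 → write 0, move 0, go to q1
q1 | 1000[0]0_   read 0 → write 1, move -1, go to q2
q2 | 100[0]10_   read 0 → write 0, move +1, go to q0
q0 | 1000[1]0_   read 1 → write 0, move +1, go to q3
q3 | 10000[0]_   read 0 → write 0, move 0, go to q1
q1 | 10000[0]_   read 0 → write 1, move -1, go to q2
q2 | 1000[0]1_   read 0 → write 0, move +1, go to q0
q0 | 10000[1]_   read 1 → write 0, move +1, go to q3
q3 | 100000[_]   read _ → write _, move 0, go to q0
q0 | 100000[_]
M halts after 26 transitions.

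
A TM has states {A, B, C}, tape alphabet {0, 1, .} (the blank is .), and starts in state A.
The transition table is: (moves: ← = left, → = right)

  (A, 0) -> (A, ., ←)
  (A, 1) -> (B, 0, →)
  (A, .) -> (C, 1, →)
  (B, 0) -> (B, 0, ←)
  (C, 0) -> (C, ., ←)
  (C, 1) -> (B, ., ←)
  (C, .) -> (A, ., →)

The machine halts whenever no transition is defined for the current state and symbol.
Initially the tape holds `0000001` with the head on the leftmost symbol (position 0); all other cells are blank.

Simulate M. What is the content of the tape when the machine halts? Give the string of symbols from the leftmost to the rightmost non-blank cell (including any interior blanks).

111111.0

A | .[0]000001.   read 0 → write ., move ←, go to A
A | [.].000001.   read . → write 1, move →, go to C
C | 1[.]000001.   read . → write ., move →, go to A
A | 1.[0]00001.   read 0 → write ., move ←, go to A
A | 1[.].00001.   read . → write 1, move →, go to C
C | 11[.]00001.   read . → write ., move →, go to A
A | 11.[0]0001.   read 0 → write ., move ←, go to A
A | 11[.].0001.   read . → write 1, move →, go to C
C | 111[.]0001.   read . → write ., move →, go to A
A | 111.[0]001.   read 0 → write ., move ←, go to A
A | 111[.].001.   read . → write 1, move →, go to C
C | 1111[.]001.   read . → write ., move →, go to A
A | 1111.[0]01.   read 0 → write ., move ←, go to A
A | 1111[.].01.   read . → write 1, move →, go to C
C | 11111[.]01.   read . → write ., move →, go to A
A | 11111.[0]1.   read 0 → write ., move ←, go to A
A | 11111[.].1.   read . → write 1, move →, go to C
C | 111111[.]1.   read . → write ., move →, go to A
A | 111111.[1].   read 1 → write 0, move →, go to B
B | 111111.0[.]
The non-blank tape span at halt is 111111.0.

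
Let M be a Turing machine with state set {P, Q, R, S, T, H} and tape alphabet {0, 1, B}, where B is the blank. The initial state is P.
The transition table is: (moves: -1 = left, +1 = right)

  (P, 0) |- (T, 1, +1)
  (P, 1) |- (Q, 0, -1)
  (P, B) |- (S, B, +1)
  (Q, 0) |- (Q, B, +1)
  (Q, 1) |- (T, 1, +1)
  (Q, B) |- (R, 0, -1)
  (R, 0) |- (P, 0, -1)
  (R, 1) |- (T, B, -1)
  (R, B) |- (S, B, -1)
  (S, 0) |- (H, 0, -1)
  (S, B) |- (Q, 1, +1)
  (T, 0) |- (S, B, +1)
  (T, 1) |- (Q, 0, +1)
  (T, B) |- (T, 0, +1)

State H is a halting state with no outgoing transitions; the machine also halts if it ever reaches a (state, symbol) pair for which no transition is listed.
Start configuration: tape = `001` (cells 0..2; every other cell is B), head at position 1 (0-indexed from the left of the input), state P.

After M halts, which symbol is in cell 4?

state=P head=1 tape=0[0]1BB   (P,0)→(T,1,+1)
state=T head=2 tape=01[1]BB   (T,1)→(Q,0,+1)
state=Q head=3 tape=010[B]B   (Q,B)→(R,0,-1)
state=R head=2 tape=01[0]0B   (R,0)→(P,0,-1)
state=P head=1 tape=0[1]00B   (P,1)→(Q,0,-1)
state=Q head=0 tape=[0]000B   (Q,0)→(Q,B,+1)
state=Q head=1 tape=B[0]00B   (Q,0)→(Q,B,+1)
state=Q head=2 tape=BB[0]0B   (Q,0)→(Q,B,+1)
state=Q head=3 tape=BBB[0]B   (Q,0)→(Q,B,+1)
state=Q head=4 tape=BBBB[B]   (Q,B)→(R,0,-1)
state=R head=3 tape=BBB[B]0   (R,B)→(S,B,-1)
state=S head=2 tape=BB[B]B0   (S,B)→(Q,1,+1)
state=Q head=3 tape=BB1[B]0   (Q,B)→(R,0,-1)
state=R head=2 tape=BB[1]00   (R,1)→(T,B,-1)
state=T head=1 tape=B[B]B00   (T,B)→(T,0,+1)
state=T head=2 tape=B0[B]00   (T,B)→(T,0,+1)
state=T head=3 tape=B00[0]0   (T,0)→(S,B,+1)
state=S head=4 tape=B00B[0]   (S,0)→(H,0,-1)
state=H head=3 tape=B00[B]0
Cell 4 holds 0 when M halts.

0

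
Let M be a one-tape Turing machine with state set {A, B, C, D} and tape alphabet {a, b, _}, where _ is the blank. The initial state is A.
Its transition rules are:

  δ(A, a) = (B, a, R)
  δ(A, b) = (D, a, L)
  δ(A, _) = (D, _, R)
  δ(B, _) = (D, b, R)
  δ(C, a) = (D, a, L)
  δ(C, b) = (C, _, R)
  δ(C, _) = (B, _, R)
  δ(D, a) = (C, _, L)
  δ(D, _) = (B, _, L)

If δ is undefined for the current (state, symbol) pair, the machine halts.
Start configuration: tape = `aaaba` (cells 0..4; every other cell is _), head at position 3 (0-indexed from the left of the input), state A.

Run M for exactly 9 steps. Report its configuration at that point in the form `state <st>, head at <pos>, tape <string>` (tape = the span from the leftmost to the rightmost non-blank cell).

state=A head=3 tape=_aaa[b]a   (A,b)→(D,a,L)
state=D head=2 tape=_aa[a]aa   (D,a)→(C,_,L)
state=C head=1 tape=_a[a]_aa   (C,a)→(D,a,L)
state=D head=0 tape=_[a]a_aa   (D,a)→(C,_,L)
state=C head=-1 tape=[_]_a_aa   (C,_)→(B,_,R)
state=B head=0 tape=_[_]a_aa   (B,_)→(D,b,R)
state=D head=1 tape=_b[a]_aa   (D,a)→(C,_,L)
state=C head=0 tape=_[b]__aa   (C,b)→(C,_,R)
state=C head=1 tape=__[_]_aa   (C,_)→(B,_,R)
state=B head=2 tape=___[_]aa
After 9 steps: state B, head at 2, tape aa.

state B, head at 2, tape aa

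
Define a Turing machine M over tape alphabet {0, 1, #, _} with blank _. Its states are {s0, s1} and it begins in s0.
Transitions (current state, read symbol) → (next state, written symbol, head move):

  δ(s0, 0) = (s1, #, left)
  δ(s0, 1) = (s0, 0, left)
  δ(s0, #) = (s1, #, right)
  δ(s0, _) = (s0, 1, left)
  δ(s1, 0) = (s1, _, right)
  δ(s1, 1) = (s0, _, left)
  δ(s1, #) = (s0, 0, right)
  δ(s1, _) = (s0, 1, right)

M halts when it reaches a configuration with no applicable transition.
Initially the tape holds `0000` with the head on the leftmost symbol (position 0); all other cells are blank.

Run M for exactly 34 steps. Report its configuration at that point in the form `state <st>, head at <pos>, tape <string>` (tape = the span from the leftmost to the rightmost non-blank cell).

state=s0 head=0 tape=_[0]000__   (s0,0)→(s1,#,left)
state=s1 head=-1 tape=[_]#000__   (s1,_)→(s0,1,right)
state=s0 head=0 tape=1[#]000__   (s0,#)→(s1,#,right)
state=s1 head=1 tape=1#[0]00__   (s1,0)→(s1,_,right)
state=s1 head=2 tape=1#_[0]0__   (s1,0)→(s1,_,right)
state=s1 head=3 tape=1#__[0]__   (s1,0)→(s1,_,right)
state=s1 head=4 tape=1#___[_]_   (s1,_)→(s0,1,right)
state=s0 head=5 tape=1#___1[_]   (s0,_)→(s0,1,left)
state=s0 head=4 tape=1#___[1]1   (s0,1)→(s0,0,left)
state=s0 head=3 tape=1#__[_]01   (s0,_)→(s0,1,left)
state=s0 head=2 tape=1#_[_]101   (s0,_)→(s0,1,left)
state=s0 head=1 tape=1#[_]1101   (s0,_)→(s0,1,left)
state=s0 head=0 tape=1[#]11101   (s0,#)→(s1,#,right)
state=s1 head=1 tape=1#[1]1101   (s1,1)→(s0,_,left)
state=s0 head=0 tape=1[#]_1101   (s0,#)→(s1,#,right)
state=s1 head=1 tape=1#[_]1101   (s1,_)→(s0,1,right)
state=s0 head=2 tape=1#1[1]101   (s0,1)→(s0,0,left)
state=s0 head=1 tape=1#[1]0101   (s0,1)→(s0,0,left)
state=s0 head=0 tape=1[#]00101   (s0,#)→(s1,#,right)
state=s1 head=1 tape=1#[0]0101   (s1,0)→(s1,_,right)
state=s1 head=2 tape=1#_[0]101   (s1,0)→(s1,_,right)
state=s1 head=3 tape=1#__[1]01   (s1,1)→(s0,_,left)
state=s0 head=2 tape=1#_[_]_01   (s0,_)→(s0,1,left)
state=s0 head=1 tape=1#[_]1_01   (s0,_)→(s0,1,left)
state=s0 head=0 tape=1[#]11_01   (s0,#)→(s1,#,right)
state=s1 head=1 tape=1#[1]1_01   (s1,1)→(s0,_,left)
state=s0 head=0 tape=1[#]_1_01   (s0,#)→(s1,#,right)
state=s1 head=1 tape=1#[_]1_01   (s1,_)→(s0,1,right)
state=s0 head=2 tape=1#1[1]_01   (s0,1)→(s0,0,left)
state=s0 head=1 tape=1#[1]0_01   (s0,1)→(s0,0,left)
state=s0 head=0 tape=1[#]00_01   (s0,#)→(s1,#,right)
state=s1 head=1 tape=1#[0]0_01   (s1,0)→(s1,_,right)
state=s1 head=2 tape=1#_[0]_01   (s1,0)→(s1,_,right)
state=s1 head=3 tape=1#__[_]01   (s1,_)→(s0,1,right)
state=s0 head=4 tape=1#__1[0]1
After 34 steps: state s0, head at 4, tape 1#__101.

state s0, head at 4, tape 1#__101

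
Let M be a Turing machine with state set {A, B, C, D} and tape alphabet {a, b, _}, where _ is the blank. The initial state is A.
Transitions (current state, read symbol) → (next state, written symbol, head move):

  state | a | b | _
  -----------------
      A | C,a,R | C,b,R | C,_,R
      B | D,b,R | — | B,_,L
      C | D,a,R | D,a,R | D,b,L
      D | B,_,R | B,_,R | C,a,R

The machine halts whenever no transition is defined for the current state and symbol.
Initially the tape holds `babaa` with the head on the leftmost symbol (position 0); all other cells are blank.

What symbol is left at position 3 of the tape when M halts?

A | [b]abaa_   read b → write b, move R, go to C
C | b[a]baa_   read a → write a, move R, go to D
D | ba[b]aa_   read b → write _, move R, go to B
B | ba_[a]a_   read a → write b, move R, go to D
D | ba_b[a]_   read a → write _, move R, go to B
B | ba_b_[_]   read _ → write _, move L, go to B
B | ba_b[_]_   read _ → write _, move L, go to B
B | ba_[b]__
Cell 3 holds b when M halts.

b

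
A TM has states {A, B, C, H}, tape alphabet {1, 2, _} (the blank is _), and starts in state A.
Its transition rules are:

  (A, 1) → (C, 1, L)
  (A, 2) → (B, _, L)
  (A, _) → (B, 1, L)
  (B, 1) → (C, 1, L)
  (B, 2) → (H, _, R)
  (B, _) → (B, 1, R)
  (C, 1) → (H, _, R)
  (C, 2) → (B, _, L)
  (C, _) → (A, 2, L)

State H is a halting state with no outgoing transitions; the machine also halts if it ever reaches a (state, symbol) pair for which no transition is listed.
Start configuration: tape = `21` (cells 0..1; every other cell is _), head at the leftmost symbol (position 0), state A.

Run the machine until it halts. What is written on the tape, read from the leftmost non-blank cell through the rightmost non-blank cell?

1_1

A | _[2]1   read 2 → write _, move L, go to B
B | [_]_1   read _ → write 1, move R, go to B
B | 1[_]1   read _ → write 1, move R, go to B
B | 11[1]   read 1 → write 1, move L, go to C
C | 1[1]1   read 1 → write _, move R, go to H
H | 1_[1]
The non-blank tape span at halt is 1_1.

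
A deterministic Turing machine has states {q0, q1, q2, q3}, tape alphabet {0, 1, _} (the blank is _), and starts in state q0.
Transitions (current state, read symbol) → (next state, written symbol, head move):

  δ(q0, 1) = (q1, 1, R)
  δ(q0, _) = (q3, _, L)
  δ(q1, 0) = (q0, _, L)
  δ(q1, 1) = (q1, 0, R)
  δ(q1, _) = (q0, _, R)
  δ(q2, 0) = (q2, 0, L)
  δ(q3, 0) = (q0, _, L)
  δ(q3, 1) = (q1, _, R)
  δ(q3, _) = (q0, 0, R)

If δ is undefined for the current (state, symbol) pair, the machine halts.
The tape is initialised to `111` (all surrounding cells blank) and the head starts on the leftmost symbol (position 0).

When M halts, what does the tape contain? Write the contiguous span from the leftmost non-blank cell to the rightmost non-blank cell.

q0 | [1]11__   read 1 → write 1, move R, go to q1
q1 | 1[1]1__   read 1 → write 0, move R, go to q1
q1 | 10[1]__   read 1 → write 0, move R, go to q1
q1 | 100[_]_   read _ → write _, move R, go to q0
q0 | 100_[_]   read _ → write _, move L, go to q3
q3 | 100[_]_   read _ → write 0, move R, go to q0
q0 | 1000[_]   read _ → write _, move L, go to q3
q3 | 100[0]_   read 0 → write _, move L, go to q0
q0 | 10[0]__
The non-blank tape span at halt is 100.

100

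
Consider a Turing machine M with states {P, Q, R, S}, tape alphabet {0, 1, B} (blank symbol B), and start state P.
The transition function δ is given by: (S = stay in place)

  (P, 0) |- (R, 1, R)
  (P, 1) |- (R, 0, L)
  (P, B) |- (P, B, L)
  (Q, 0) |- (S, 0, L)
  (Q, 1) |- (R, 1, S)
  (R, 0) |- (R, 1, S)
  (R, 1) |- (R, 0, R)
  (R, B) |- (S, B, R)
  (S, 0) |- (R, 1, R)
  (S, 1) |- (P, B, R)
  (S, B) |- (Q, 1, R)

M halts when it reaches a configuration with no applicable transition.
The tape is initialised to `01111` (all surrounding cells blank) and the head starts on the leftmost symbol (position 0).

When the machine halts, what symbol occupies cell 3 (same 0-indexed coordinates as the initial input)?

0

state=P head=0 tape=[0]1111BBB   (P,0)→(R,1,R)
state=R head=1 tape=1[1]111BBB   (R,1)→(R,0,R)
state=R head=2 tape=10[1]11BBB   (R,1)→(R,0,R)
state=R head=3 tape=100[1]1BBB   (R,1)→(R,0,R)
state=R head=4 tape=1000[1]BBB   (R,1)→(R,0,R)
state=R head=5 tape=10000[B]BB   (R,B)→(S,B,R)
state=S head=6 tape=10000B[B]B   (S,B)→(Q,1,R)
state=Q head=7 tape=10000B1[B]
Cell 3 holds 0 when M halts.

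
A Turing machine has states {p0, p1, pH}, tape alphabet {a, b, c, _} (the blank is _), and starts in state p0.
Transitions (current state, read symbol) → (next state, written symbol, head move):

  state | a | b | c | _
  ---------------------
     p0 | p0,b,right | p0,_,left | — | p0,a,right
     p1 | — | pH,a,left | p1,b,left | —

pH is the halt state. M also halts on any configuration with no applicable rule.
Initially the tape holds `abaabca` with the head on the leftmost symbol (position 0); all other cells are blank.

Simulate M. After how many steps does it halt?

15

p0 | _[a]baabca   read a → write b, move right, go to p0
p0 | _b[b]aabca   read b → write _, move left, go to p0
p0 | _[b]_aabca   read b → write _, move left, go to p0
p0 | [_]__aabca   read _ → write a, move right, go to p0
p0 | a[_]_aabca   read _ → write a, move right, go to p0
p0 | aa[_]aabca   read _ → write a, move right, go to p0
p0 | aaa[a]abca   read a → write b, move right, go to p0
p0 | aaab[a]bca   read a → write b, move right, go to p0
p0 | aaabb[b]ca   read b → write _, move left, go to p0
p0 | aaab[b]_ca   read b → write _, move left, go to p0
p0 | aaa[b]__ca   read b → write _, move left, go to p0
p0 | aa[a]___ca   read a → write b, move right, go to p0
p0 | aab[_]__ca   read _ → write a, move right, go to p0
p0 | aaba[_]_ca   read _ → write a, move right, go to p0
p0 | aabaa[_]ca   read _ → write a, move right, go to p0
p0 | aabaaa[c]a
M halts after 15 transitions.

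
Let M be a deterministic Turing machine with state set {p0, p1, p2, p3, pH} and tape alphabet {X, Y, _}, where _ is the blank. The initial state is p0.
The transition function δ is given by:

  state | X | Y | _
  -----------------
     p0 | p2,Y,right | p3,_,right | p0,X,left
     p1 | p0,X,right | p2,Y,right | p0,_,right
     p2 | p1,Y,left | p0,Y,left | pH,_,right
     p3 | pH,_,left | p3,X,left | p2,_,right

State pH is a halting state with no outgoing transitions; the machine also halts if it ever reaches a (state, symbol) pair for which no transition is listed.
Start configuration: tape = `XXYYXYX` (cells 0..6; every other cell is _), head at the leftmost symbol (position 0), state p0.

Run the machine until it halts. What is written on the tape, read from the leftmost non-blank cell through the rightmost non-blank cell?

YX

state=p0 head=0 tape=[X]XYYXYX   (p0,X)→(p2,Y,right)
state=p2 head=1 tape=Y[X]YYXYX   (p2,X)→(p1,Y,left)
state=p1 head=0 tape=[Y]YYYXYX   (p1,Y)→(p2,Y,right)
state=p2 head=1 tape=Y[Y]YYXYX   (p2,Y)→(p0,Y,left)
state=p0 head=0 tape=[Y]YYYXYX   (p0,Y)→(p3,_,right)
state=p3 head=1 tape=_[Y]YYXYX   (p3,Y)→(p3,X,left)
state=p3 head=0 tape=[_]XYYXYX   (p3,_)→(p2,_,right)
state=p2 head=1 tape=_[X]YYXYX   (p2,X)→(p1,Y,left)
state=p1 head=0 tape=[_]YYYXYX   (p1,_)→(p0,_,right)
state=p0 head=1 tape=_[Y]YYXYX   (p0,Y)→(p3,_,right)
state=p3 head=2 tape=__[Y]YXYX   (p3,Y)→(p3,X,left)
state=p3 head=1 tape=_[_]XYXYX   (p3,_)→(p2,_,right)
state=p2 head=2 tape=__[X]YXYX   (p2,X)→(p1,Y,left)
state=p1 head=1 tape=_[_]YYXYX   (p1,_)→(p0,_,right)
state=p0 head=2 tape=__[Y]YXYX   (p0,Y)→(p3,_,right)
state=p3 head=3 tape=___[Y]XYX   (p3,Y)→(p3,X,left)
state=p3 head=2 tape=__[_]XXYX   (p3,_)→(p2,_,right)
state=p2 head=3 tape=___[X]XYX   (p2,X)→(p1,Y,left)
state=p1 head=2 tape=__[_]YXYX   (p1,_)→(p0,_,right)
state=p0 head=3 tape=___[Y]XYX   (p0,Y)→(p3,_,right)
state=p3 head=4 tape=____[X]YX   (p3,X)→(pH,_,left)
state=pH head=3 tape=___[_]_YX
The non-blank tape span at halt is YX.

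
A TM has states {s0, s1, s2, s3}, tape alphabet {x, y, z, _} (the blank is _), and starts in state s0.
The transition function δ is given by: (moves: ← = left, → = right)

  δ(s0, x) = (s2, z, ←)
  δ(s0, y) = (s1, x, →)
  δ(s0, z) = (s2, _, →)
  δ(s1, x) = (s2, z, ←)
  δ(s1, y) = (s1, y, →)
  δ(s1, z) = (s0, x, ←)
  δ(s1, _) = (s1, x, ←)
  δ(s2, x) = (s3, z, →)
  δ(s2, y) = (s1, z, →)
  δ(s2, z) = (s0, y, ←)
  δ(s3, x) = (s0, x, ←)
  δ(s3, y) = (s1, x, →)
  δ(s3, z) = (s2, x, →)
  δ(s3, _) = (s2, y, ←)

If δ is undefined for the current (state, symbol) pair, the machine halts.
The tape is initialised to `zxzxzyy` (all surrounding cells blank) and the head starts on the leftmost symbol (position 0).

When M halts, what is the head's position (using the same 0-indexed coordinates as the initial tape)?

6

state=s0 head=0 tape=[z]xzxzyy__   (s0,z)→(s2,_,→)
state=s2 head=1 tape=_[x]zxzyy__   (s2,x)→(s3,z,→)
state=s3 head=2 tape=_z[z]xzyy__   (s3,z)→(s2,x,→)
state=s2 head=3 tape=_zx[x]zyy__   (s2,x)→(s3,z,→)
state=s3 head=4 tape=_zxz[z]yy__   (s3,z)→(s2,x,→)
state=s2 head=5 tape=_zxzx[y]y__   (s2,y)→(s1,z,→)
state=s1 head=6 tape=_zxzxz[y]__   (s1,y)→(s1,y,→)
state=s1 head=7 tape=_zxzxzy[_]_   (s1,_)→(s1,x,←)
state=s1 head=6 tape=_zxzxz[y]x_   (s1,y)→(s1,y,→)
state=s1 head=7 tape=_zxzxzy[x]_   (s1,x)→(s2,z,←)
state=s2 head=6 tape=_zxzxz[y]z_   (s2,y)→(s1,z,→)
state=s1 head=7 tape=_zxzxzz[z]_   (s1,z)→(s0,x,←)
state=s0 head=6 tape=_zxzxz[z]x_   (s0,z)→(s2,_,→)
state=s2 head=7 tape=_zxzxz_[x]_   (s2,x)→(s3,z,→)
state=s3 head=8 tape=_zxzxz_z[_]   (s3,_)→(s2,y,←)
state=s2 head=7 tape=_zxzxz_[z]y   (s2,z)→(s0,y,←)
state=s0 head=6 tape=_zxzxz[_]yy
At halt the head is at cell 6.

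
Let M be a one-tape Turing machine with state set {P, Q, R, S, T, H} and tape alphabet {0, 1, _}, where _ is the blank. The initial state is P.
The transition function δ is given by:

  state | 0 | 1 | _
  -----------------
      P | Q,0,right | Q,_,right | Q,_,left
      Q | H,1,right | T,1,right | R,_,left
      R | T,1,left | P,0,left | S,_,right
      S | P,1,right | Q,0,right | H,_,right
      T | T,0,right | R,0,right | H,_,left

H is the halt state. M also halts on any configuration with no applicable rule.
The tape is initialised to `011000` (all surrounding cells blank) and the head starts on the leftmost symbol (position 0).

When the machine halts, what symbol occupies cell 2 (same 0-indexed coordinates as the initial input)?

state=P head=0 tape=[0]11000___   (P,0)→(Q,0,right)
state=Q head=1 tape=0[1]1000___   (Q,1)→(T,1,right)
state=T head=2 tape=01[1]000___   (T,1)→(R,0,right)
state=R head=3 tape=010[0]00___   (R,0)→(T,1,left)
state=T head=2 tape=01[0]100___   (T,0)→(T,0,right)
state=T head=3 tape=010[1]00___   (T,1)→(R,0,right)
state=R head=4 tape=0100[0]0___   (R,0)→(T,1,left)
state=T head=3 tape=010[0]10___   (T,0)→(T,0,right)
state=T head=4 tape=0100[1]0___   (T,1)→(R,0,right)
state=R head=5 tape=01000[0]___   (R,0)→(T,1,left)
state=T head=4 tape=0100[0]1___   (T,0)→(T,0,right)
state=T head=5 tape=01000[1]___   (T,1)→(R,0,right)
state=R head=6 tape=010000[_]__   (R,_)→(S,_,right)
state=S head=7 tape=010000_[_]_   (S,_)→(H,_,right)
state=H head=8 tape=010000__[_]
Cell 2 holds 0 when M halts.

0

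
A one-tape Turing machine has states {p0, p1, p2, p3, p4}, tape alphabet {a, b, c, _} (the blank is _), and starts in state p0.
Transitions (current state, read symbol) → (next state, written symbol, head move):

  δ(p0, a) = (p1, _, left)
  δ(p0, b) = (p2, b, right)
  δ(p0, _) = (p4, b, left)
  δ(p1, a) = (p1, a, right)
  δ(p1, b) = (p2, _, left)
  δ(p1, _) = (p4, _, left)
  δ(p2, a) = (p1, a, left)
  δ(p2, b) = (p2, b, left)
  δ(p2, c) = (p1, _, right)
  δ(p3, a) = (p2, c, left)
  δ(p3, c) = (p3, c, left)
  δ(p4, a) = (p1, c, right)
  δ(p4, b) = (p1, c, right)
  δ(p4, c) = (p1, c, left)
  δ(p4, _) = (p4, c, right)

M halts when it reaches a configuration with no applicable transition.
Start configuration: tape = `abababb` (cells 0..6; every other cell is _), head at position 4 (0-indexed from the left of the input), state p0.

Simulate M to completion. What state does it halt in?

p1

state=p0 head=4 tape=__abab[a]bb   (p0,a)→(p1,_,left)
state=p1 head=3 tape=__aba[b]_bb   (p1,b)→(p2,_,left)
state=p2 head=2 tape=__ab[a]__bb   (p2,a)→(p1,a,left)
state=p1 head=1 tape=__a[b]a__bb   (p1,b)→(p2,_,left)
state=p2 head=0 tape=__[a]_a__bb   (p2,a)→(p1,a,left)
state=p1 head=-1 tape=_[_]a_a__bb   (p1,_)→(p4,_,left)
state=p4 head=-2 tape=[_]_a_a__bb   (p4,_)→(p4,c,right)
state=p4 head=-1 tape=c[_]a_a__bb   (p4,_)→(p4,c,right)
state=p4 head=0 tape=cc[a]_a__bb   (p4,a)→(p1,c,right)
state=p1 head=1 tape=ccc[_]a__bb   (p1,_)→(p4,_,left)
state=p4 head=0 tape=cc[c]_a__bb   (p4,c)→(p1,c,left)
state=p1 head=-1 tape=c[c]c_a__bb
No transition is defined for (p1, c); M halts in state p1.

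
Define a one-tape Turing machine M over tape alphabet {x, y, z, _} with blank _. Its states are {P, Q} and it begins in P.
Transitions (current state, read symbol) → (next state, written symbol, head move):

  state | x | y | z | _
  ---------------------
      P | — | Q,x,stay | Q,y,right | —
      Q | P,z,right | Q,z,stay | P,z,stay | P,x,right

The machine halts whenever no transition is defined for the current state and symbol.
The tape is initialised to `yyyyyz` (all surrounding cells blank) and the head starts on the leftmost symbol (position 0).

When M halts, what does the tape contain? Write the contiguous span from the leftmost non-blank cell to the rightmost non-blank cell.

P | [y]yyyyz__   read y → write x, move stay, go to Q
Q | [x]yyyyz__   read x → write z, move right, go to P
P | z[y]yyyz__   read y → write x, move stay, go to Q
Q | z[x]yyyz__   read x → write z, move right, go to P
P | zz[y]yyz__   read y → write x, move stay, go to Q
Q | zz[x]yyz__   read x → write z, move right, go to P
P | zzz[y]yz__   read y → write x, move stay, go to Q
Q | zzz[x]yz__   read x → write z, move right, go to P
P | zzzz[y]z__   read y → write x, move stay, go to Q
Q | zzzz[x]z__   read x → write z, move right, go to P
P | zzzzz[z]__   read z → write y, move right, go to Q
Q | zzzzzy[_]_   read _ → write x, move right, go to P
P | zzzzzyx[_]
The non-blank tape span at halt is zzzzzyx.

zzzzzyx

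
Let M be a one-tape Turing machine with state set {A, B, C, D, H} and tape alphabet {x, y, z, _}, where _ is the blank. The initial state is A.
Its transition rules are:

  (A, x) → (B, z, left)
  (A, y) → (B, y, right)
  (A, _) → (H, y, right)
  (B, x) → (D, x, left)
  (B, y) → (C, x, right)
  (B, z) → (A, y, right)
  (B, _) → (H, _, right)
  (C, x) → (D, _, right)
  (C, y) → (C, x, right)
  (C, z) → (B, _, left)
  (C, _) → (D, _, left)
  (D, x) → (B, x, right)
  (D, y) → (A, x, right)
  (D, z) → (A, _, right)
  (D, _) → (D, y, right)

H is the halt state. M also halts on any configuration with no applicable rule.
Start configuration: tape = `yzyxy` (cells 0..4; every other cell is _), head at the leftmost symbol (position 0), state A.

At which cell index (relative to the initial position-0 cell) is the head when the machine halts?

state=A head=0 tape=_[y]zyxy   (A,y)→(B,y,right)
state=B head=1 tape=_y[z]yxy   (B,z)→(A,y,right)
state=A head=2 tape=_yy[y]xy   (A,y)→(B,y,right)
state=B head=3 tape=_yyy[x]y   (B,x)→(D,x,left)
state=D head=2 tape=_yy[y]xy   (D,y)→(A,x,right)
state=A head=3 tape=_yyx[x]y   (A,x)→(B,z,left)
state=B head=2 tape=_yy[x]zy   (B,x)→(D,x,left)
state=D head=1 tape=_y[y]xzy   (D,y)→(A,x,right)
state=A head=2 tape=_yx[x]zy   (A,x)→(B,z,left)
state=B head=1 tape=_y[x]zzy   (B,x)→(D,x,left)
state=D head=0 tape=_[y]xzzy   (D,y)→(A,x,right)
state=A head=1 tape=_x[x]zzy   (A,x)→(B,z,left)
state=B head=0 tape=_[x]zzzy   (B,x)→(D,x,left)
state=D head=-1 tape=[_]xzzzy   (D,_)→(D,y,right)
state=D head=0 tape=y[x]zzzy   (D,x)→(B,x,right)
state=B head=1 tape=yx[z]zzy   (B,z)→(A,y,right)
state=A head=2 tape=yxy[z]zy
At halt the head is at cell 2.

2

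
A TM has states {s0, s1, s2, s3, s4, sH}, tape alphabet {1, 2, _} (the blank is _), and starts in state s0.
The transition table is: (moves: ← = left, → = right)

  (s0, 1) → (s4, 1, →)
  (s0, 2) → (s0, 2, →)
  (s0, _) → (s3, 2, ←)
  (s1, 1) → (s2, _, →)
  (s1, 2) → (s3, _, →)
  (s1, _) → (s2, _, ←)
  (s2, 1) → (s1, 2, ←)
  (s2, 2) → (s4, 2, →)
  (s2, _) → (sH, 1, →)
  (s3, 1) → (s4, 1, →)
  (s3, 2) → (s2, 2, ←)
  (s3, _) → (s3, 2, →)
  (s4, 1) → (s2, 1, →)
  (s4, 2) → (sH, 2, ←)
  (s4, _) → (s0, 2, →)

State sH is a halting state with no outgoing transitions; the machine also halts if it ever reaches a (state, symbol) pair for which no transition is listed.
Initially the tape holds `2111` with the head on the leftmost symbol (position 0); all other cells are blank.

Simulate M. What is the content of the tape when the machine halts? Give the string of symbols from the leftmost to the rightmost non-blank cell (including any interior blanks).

21_222

state=s0 head=0 tape=[2]111__   (s0,2)→(s0,2,→)
state=s0 head=1 tape=2[1]11__   (s0,1)→(s4,1,→)
state=s4 head=2 tape=21[1]1__   (s4,1)→(s2,1,→)
state=s2 head=3 tape=211[1]__   (s2,1)→(s1,2,←)
state=s1 head=2 tape=21[1]2__   (s1,1)→(s2,_,→)
state=s2 head=3 tape=21_[2]__   (s2,2)→(s4,2,→)
state=s4 head=4 tape=21_2[_]_   (s4,_)→(s0,2,→)
state=s0 head=5 tape=21_22[_]   (s0,_)→(s3,2,←)
state=s3 head=4 tape=21_2[2]2   (s3,2)→(s2,2,←)
state=s2 head=3 tape=21_[2]22   (s2,2)→(s4,2,→)
state=s4 head=4 tape=21_2[2]2   (s4,2)→(sH,2,←)
state=sH head=3 tape=21_[2]22
The non-blank tape span at halt is 21_222.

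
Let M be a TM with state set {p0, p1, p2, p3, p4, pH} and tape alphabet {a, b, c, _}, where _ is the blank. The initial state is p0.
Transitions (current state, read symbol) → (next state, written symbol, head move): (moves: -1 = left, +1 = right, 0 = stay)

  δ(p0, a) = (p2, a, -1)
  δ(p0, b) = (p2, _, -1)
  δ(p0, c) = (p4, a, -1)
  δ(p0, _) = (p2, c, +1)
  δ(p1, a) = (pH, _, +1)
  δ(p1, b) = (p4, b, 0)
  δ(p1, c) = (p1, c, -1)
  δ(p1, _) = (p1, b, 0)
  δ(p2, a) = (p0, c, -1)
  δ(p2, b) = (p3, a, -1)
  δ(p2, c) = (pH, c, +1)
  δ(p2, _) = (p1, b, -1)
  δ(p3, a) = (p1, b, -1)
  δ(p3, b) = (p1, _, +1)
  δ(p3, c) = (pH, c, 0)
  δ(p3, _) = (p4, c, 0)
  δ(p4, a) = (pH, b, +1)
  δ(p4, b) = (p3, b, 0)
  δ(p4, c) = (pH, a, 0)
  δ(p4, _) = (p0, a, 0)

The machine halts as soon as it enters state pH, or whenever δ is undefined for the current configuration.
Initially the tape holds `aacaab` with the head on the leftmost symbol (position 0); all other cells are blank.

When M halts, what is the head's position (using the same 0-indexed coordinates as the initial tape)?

1

state=p0 head=0 tape=__[a]acaab   (p0,a)→(p2,a,-1)
state=p2 head=-1 tape=_[_]aacaab   (p2,_)→(p1,b,-1)
state=p1 head=-2 tape=[_]baacaab   (p1,_)→(p1,b,0)
state=p1 head=-2 tape=[b]baacaab   (p1,b)→(p4,b,0)
state=p4 head=-2 tape=[b]baacaab   (p4,b)→(p3,b,0)
state=p3 head=-2 tape=[b]baacaab   (p3,b)→(p1,_,+1)
state=p1 head=-1 tape=_[b]aacaab   (p1,b)→(p4,b,0)
state=p4 head=-1 tape=_[b]aacaab   (p4,b)→(p3,b,0)
state=p3 head=-1 tape=_[b]aacaab   (p3,b)→(p1,_,+1)
state=p1 head=0 tape=__[a]acaab   (p1,a)→(pH,_,+1)
state=pH head=1 tape=___[a]caab
At halt the head is at cell 1.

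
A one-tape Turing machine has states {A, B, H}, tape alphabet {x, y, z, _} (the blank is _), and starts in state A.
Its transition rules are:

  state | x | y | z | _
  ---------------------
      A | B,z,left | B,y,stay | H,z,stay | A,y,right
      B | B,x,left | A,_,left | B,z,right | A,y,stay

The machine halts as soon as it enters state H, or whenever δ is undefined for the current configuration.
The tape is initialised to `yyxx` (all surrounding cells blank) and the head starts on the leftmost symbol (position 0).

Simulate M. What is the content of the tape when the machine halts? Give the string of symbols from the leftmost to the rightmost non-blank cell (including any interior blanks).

yyyyyzx

state=A head=0 tape=___[y]yxx   (A,y)→(B,y,stay)
state=B head=0 tape=___[y]yxx   (B,y)→(A,_,left)
state=A head=-1 tape=__[_]_yxx   (A,_)→(A,y,right)
state=A head=0 tape=__y[_]yxx   (A,_)→(A,y,right)
state=A head=1 tape=__yy[y]xx   (A,y)→(B,y,stay)
state=B head=1 tape=__yy[y]xx   (B,y)→(A,_,left)
state=A head=0 tape=__y[y]_xx   (A,y)→(B,y,stay)
state=B head=0 tape=__y[y]_xx   (B,y)→(A,_,left)
state=A head=-1 tape=__[y]__xx   (A,y)→(B,y,stay)
state=B head=-1 tape=__[y]__xx   (B,y)→(A,_,left)
state=A head=-2 tape=_[_]___xx   (A,_)→(A,y,right)
state=A head=-1 tape=_y[_]__xx   (A,_)→(A,y,right)
state=A head=0 tape=_yy[_]_xx   (A,_)→(A,y,right)
state=A head=1 tape=_yyy[_]xx   (A,_)→(A,y,right)
state=A head=2 tape=_yyyy[x]x   (A,x)→(B,z,left)
state=B head=1 tape=_yyy[y]zx   (B,y)→(A,_,left)
state=A head=0 tape=_yy[y]_zx   (A,y)→(B,y,stay)
state=B head=0 tape=_yy[y]_zx   (B,y)→(A,_,left)
state=A head=-1 tape=_y[y]__zx   (A,y)→(B,y,stay)
state=B head=-1 tape=_y[y]__zx   (B,y)→(A,_,left)
state=A head=-2 tape=_[y]___zx   (A,y)→(B,y,stay)
state=B head=-2 tape=_[y]___zx   (B,y)→(A,_,left)
state=A head=-3 tape=[_]____zx   (A,_)→(A,y,right)
state=A head=-2 tape=y[_]___zx   (A,_)→(A,y,right)
state=A head=-1 tape=yy[_]__zx   (A,_)→(A,y,right)
state=A head=0 tape=yyy[_]_zx   (A,_)→(A,y,right)
state=A head=1 tape=yyyy[_]zx   (A,_)→(A,y,right)
state=A head=2 tape=yyyyy[z]x   (A,z)→(H,z,stay)
state=H head=2 tape=yyyyy[z]x
The non-blank tape span at halt is yyyyyzx.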